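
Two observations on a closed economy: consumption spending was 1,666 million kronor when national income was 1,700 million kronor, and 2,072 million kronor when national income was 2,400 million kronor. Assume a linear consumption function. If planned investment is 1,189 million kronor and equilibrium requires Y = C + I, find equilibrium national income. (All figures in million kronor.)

Y = 4450

MPC = (2072 − 1666)/(2400 − 1700) = 406/700 = 0.58
a = 1666 − 0.58(1700) = 680
Equilibrium: Y = 680 + 0.58Y + 1189
0.42Y = 1869, so Y = 1869/0.42 = 4450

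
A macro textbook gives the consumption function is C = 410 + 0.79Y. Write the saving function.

S = Y − C = Y − (410 + 0.79Y) = -410 + (1 − 0.79)Y

S = -410 + 0.21Y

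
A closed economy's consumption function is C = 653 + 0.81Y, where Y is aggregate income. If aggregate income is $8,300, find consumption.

C = 653 + 0.81(8300) = 653 + 6723 = 7376

C = 7376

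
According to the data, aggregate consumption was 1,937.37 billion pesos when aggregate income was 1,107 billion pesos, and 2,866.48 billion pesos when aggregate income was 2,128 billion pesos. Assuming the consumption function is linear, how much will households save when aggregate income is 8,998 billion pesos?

MPC = (2866.48 − 1937.37)/(2128 − 1107) = 929.11/1021 = 0.91
a = 1937.37 − 0.91(1107) = 1937.37 − 1007.37 = 930
C = 930 + 0.91(8998) = 9118.18
S = 8998 − 9118.18 = -120.18

S = -120.18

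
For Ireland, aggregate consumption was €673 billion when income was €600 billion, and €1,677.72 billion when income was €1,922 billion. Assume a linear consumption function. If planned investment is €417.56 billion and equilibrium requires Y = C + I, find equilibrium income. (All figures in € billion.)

MPC = (1677.72 − 673)/(1922 − 600) = 1004.72/1322 = 0.76
a = 673 − 0.76(600) = 217
Equilibrium: Y = 217 + 0.76Y + 417.56
0.24Y = 634.56, so Y = 634.56/0.24 = 2644

Y = 2644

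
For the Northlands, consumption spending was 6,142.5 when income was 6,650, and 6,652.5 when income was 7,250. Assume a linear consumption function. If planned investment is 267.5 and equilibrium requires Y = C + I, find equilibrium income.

Y = 5050

MPC = (6652.5 − 6142.5)/(7250 − 6650) = 510/600 = 0.85
a = 6142.5 − 0.85(6650) = 490
Equilibrium: Y = 490 + 0.85Y + 267.5
0.15Y = 757.5, so Y = 757.5/0.15 = 5050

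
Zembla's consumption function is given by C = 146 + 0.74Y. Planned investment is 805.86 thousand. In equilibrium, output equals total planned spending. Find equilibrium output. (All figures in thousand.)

Y = 3661

Y = C + I = 146 + 0.74Y + 805.86
Y − 0.74Y = 951.86
0.26Y = 951.86, so Y = 951.86/0.26 = 3661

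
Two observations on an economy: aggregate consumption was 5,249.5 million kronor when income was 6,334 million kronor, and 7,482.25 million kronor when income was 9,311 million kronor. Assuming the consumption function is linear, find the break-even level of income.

MPC = (7482.25 − 5249.5)/(9311 − 6334) = 2232.75/2977 = 0.75
a = 5249.5 − 0.75(6334) = 5249.5 − 4750.5 = 499
Break-even: Y = a/(1−MPC) = 499/0.25 = 1996

Y = 1996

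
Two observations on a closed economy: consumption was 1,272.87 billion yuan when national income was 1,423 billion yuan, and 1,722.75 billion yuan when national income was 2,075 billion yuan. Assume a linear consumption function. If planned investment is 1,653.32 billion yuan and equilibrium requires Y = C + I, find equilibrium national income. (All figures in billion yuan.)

MPC = (1722.75 − 1272.87)/(2075 − 1423) = 449.88/652 = 0.69
a = 1272.87 − 0.69(1423) = 291
Equilibrium: Y = 291 + 0.69Y + 1653.32
0.31Y = 1944.32, so Y = 1944.32/0.31 = 6272

Y = 6272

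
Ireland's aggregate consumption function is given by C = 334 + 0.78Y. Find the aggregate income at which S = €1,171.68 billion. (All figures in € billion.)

S = Y − C = -334 + 0.22Y
-334 + 0.22Y = 1171.68, so 0.22Y = 1505.68 and Y = 6844

Y = 6844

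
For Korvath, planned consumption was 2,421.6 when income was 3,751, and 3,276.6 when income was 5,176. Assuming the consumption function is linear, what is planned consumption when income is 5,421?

MPC = (3276.6 − 2421.6)/(5176 − 3751) = 855/1425 = 0.6
a = 2421.6 − 0.6(3751) = 2421.6 − 2250.6 = 171
C = 171 + 0.6(5421) = 171 + 3252.6 = 3423.6

C = 3423.6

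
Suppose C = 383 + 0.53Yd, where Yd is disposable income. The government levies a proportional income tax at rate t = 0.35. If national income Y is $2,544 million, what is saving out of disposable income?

Yd = (1 − 0.35)(2544) = 0.65(2544) = 1653.6
C = 383 + 0.53(1653.6) = 383 + 876.408 = 1259.408
S = Yd − C = 1653.6 − 1259.408 = 394.192

S = 394.192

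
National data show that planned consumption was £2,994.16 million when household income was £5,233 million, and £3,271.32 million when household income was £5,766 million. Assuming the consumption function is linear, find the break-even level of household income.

MPC = (3271.32 − 2994.16)/(5766 − 5233) = 277.16/533 = 0.52
a = 2994.16 − 0.52(5233) = 2994.16 − 2721.16 = 273
Break-even: Y = a/(1−MPC) = 273/0.48 = 568.75

Y = 568.75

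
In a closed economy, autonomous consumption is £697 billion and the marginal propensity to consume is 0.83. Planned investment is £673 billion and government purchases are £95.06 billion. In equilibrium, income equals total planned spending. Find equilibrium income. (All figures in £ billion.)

Y = 8618

Y = C + I + G = 697 + 0.83Y + 673 + 95.06
Y − 0.83Y = 1465.06
0.17Y = 1465.06, so Y = 1465.06/0.17 = 8618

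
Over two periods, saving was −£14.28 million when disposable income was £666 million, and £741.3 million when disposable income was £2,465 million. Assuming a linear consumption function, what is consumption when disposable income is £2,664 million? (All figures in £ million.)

C = 1839.12

MPS = ΔS/ΔY = (741.3 − (-14.28))/(2465 − 666) = 755.58/1799 = 0.42
MPC = 1 − MPS = 0.58
Autonomous saving = -14.28 − 0.42(666) = -294, so a = 294
C = 294 + 0.58(2664) = 294 + 1545.12 = 1839.12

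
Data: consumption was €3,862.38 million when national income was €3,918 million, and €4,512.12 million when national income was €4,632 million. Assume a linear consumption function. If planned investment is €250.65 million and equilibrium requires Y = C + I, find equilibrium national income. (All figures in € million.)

MPC = (4512.12 − 3862.38)/(4632 − 3918) = 649.74/714 = 0.91
a = 3862.38 − 0.91(3918) = 297
Equilibrium: Y = 297 + 0.91Y + 250.65
0.09Y = 547.65, so Y = 547.65/0.09 = 6085

Y = 6085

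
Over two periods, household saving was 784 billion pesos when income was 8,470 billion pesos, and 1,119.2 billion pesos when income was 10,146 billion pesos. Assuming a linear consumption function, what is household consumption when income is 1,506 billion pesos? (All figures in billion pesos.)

C = 2114.8

MPS = ΔS/ΔY = (1119.2 − 784)/(10146 − 8470) = 335.2/1676 = 0.2
MPC = 1 − MPS = 0.8
Autonomous saving = 784 − 0.2(8470) = -910, so a = 910
C = 910 + 0.8(1506) = 910 + 1204.8 = 2114.8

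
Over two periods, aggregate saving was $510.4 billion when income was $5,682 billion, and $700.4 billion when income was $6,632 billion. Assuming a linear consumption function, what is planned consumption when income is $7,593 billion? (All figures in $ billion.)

C = 6700.4

MPS = ΔS/ΔY = (700.4 − 510.4)/(6632 − 5682) = 190/950 = 0.2
MPC = 1 − MPS = 0.8
Autonomous saving = 510.4 − 0.2(5682) = -626, so a = 626
C = 626 + 0.8(7593) = 626 + 6074.4 = 6700.4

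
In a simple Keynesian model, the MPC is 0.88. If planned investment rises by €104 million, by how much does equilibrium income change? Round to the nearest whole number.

The multiplier is 1/(1 − MPC) = 1/0.12.
ΔY = 104/0.12 = 866.67 ≈ 867

ΔY ≈ 867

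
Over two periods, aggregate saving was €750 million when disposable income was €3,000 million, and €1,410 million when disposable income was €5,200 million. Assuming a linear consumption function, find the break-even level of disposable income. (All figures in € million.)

MPS = ΔS/ΔY = (1410 − 750)/(5200 − 3000) = 660/2200 = 0.3
MPC = 1 − MPS = 0.7
From S(3000) = 750: −a + 0.3(3000) = 750, so a = 900 − 750 = 150
Break-even (S = 0): Y = a/MPS = 150/0.3 = 500

Y = 500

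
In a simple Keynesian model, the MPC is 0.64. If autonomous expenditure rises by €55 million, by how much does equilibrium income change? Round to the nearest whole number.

ΔY ≈ 153

The multiplier is 1/(1 − MPC) = 1/0.36.
ΔY = 55/0.36 = 152.78 ≈ 153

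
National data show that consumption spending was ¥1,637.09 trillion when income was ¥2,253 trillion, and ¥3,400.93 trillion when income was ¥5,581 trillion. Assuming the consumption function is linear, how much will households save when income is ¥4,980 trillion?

MPC = (3400.93 − 1637.09)/(5581 − 2253) = 1763.84/3328 = 0.53
a = 1637.09 − 0.53(2253) = 1637.09 − 1194.09 = 443
C = 443 + 0.53(4980) = 3082.4
S = 4980 − 3082.4 = 1897.6

S = 1897.6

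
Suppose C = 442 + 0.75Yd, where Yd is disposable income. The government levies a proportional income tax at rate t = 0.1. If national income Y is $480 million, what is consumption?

C = 766

Yd = (1 − 0.1)(480) = 0.9(480) = 432
C = 442 + 0.75(432) = 442 + 324 = 766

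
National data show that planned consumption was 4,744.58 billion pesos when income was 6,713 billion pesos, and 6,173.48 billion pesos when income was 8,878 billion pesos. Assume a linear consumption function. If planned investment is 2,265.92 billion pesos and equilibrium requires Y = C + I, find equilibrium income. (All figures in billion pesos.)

MPC = (6173.48 − 4744.58)/(8878 − 6713) = 1428.9/2165 = 0.66
a = 4744.58 − 0.66(6713) = 314
Equilibrium: Y = 314 + 0.66Y + 2265.92
0.34Y = 2579.92, so Y = 2579.92/0.34 = 7588

Y = 7588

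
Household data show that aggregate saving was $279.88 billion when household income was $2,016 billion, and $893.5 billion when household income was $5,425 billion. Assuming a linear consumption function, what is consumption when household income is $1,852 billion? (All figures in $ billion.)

C = 1601.64

MPS = ΔS/ΔY = (893.5 − 279.88)/(5425 − 2016) = 613.62/3409 = 0.18
MPC = 1 − MPS = 0.82
Autonomous saving = 279.88 − 0.18(2016) = -83, so a = 83
C = 83 + 0.82(1852) = 83 + 1518.64 = 1601.64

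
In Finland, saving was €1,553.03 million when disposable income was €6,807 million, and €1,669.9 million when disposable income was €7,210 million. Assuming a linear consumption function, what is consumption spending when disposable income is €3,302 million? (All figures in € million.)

MPS = ΔS/ΔY = (1669.9 − 1553.03)/(7210 − 6807) = 116.87/403 = 0.29
MPC = 1 − MPS = 0.71
Autonomous saving = 1553.03 − 0.29(6807) = -421, so a = 421
C = 421 + 0.71(3302) = 421 + 2344.42 = 2765.42

C = 2765.42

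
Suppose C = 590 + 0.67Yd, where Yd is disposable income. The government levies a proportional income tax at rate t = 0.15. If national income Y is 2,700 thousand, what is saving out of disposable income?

Yd = (1 − 0.15)(2700) = 0.85(2700) = 2295
C = 590 + 0.67(2295) = 590 + 1537.65 = 2127.65
S = Yd − C = 2295 − 2127.65 = 167.35

S = 167.35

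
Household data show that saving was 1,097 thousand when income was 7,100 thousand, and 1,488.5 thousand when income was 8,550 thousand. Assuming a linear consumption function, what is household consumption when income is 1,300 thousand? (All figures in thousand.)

MPS = ΔS/ΔY = (1488.5 − 1097)/(8550 − 7100) = 391.5/1450 = 0.27
MPC = 1 − MPS = 0.73
Autonomous saving = 1097 − 0.27(7100) = -820, so a = 820
C = 820 + 0.73(1300) = 820 + 949 = 1769

C = 1769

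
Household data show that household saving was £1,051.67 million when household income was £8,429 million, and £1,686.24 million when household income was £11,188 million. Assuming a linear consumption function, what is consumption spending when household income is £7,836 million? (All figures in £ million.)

C = 6920.72

MPS = ΔS/ΔY = (1686.24 − 1051.67)/(11188 − 8429) = 634.57/2759 = 0.23
MPC = 1 − MPS = 0.77
Autonomous saving = 1051.67 − 0.23(8429) = -887, so a = 887
C = 887 + 0.77(7836) = 887 + 6033.72 = 6920.72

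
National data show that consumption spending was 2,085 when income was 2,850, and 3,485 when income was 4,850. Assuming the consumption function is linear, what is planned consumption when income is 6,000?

C = 4290

MPC = (3485 − 2085)/(4850 − 2850) = 1400/2000 = 0.7
a = 2085 − 0.7(2850) = 2085 − 1995 = 90
C = 90 + 0.7(6000) = 90 + 4200 = 4290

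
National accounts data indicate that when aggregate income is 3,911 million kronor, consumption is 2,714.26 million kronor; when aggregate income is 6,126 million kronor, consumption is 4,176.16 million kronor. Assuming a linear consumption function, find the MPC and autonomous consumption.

MPC = ΔC/ΔY = (4176.16 − 2714.26)/(6126 − 3911) = 1461.9/2215 = 0.66
a = C − MPC·Y = 2714.26 − 0.66(3911) = 2714.26 − 2581.26 = 133

MPC = 0.66; a = 133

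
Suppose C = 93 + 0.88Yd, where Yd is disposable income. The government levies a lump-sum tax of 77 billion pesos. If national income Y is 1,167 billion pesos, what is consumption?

Yd = Y − T = 1167 − 77 = 1090
C = 93 + 0.88(1090) = 93 + 959.2 = 1052.2

C = 1052.2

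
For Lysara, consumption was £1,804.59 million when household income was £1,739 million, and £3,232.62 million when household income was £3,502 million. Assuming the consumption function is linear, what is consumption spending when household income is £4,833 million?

MPC = (3232.62 − 1804.59)/(3502 − 1739) = 1428.03/1763 = 0.81
a = 1804.59 − 0.81(1739) = 1804.59 − 1408.59 = 396
C = 396 + 0.81(4833) = 396 + 3914.73 = 4310.73

C = 4310.73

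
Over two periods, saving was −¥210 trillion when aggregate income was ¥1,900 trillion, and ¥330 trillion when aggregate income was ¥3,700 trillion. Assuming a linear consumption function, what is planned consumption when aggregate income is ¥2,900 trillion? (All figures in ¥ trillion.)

MPS = ΔS/ΔY = (330 − (-210))/(3700 − 1900) = 540/1800 = 0.3
MPC = 1 − MPS = 0.7
Autonomous saving = -210 − 0.3(1900) = -780, so a = 780
C = 780 + 0.7(2900) = 780 + 2030 = 2810

C = 2810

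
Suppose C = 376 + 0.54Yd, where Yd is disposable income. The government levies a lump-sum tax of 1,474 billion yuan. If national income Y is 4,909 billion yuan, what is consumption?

Yd = Y − T = 4909 − 1474 = 3435
C = 376 + 0.54(3435) = 376 + 1854.9 = 2230.9

C = 2230.9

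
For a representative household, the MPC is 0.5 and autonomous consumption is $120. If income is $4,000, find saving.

C = 120 + 0.5(4000) = 120 + 2000 = 2120
S = Y − C = 4000 − 2120 = 1880

S = 1880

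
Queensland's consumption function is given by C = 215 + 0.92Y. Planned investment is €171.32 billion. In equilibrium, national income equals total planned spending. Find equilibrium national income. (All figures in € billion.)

Y = C + I = 215 + 0.92Y + 171.32
Y − 0.92Y = 386.32
0.08Y = 386.32, so Y = 386.32/0.08 = 4829

Y = 4829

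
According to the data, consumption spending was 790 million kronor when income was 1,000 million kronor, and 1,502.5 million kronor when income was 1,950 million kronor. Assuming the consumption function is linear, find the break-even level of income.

Y = 160

MPC = (1502.5 − 790)/(1950 − 1000) = 712.5/950 = 0.75
a = 790 − 0.75(1000) = 790 − 750 = 40
Break-even: Y = a/(1−MPC) = 40/0.25 = 160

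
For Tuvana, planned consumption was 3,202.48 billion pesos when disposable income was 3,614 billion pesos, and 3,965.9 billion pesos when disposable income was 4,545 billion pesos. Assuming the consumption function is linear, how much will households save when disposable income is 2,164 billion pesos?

S = 150.52

MPC = (3965.9 − 3202.48)/(4545 − 3614) = 763.42/931 = 0.82
a = 3202.48 − 0.82(3614) = 3202.48 − 2963.48 = 239
C = 239 + 0.82(2164) = 2013.48
S = 2164 − 2013.48 = 150.52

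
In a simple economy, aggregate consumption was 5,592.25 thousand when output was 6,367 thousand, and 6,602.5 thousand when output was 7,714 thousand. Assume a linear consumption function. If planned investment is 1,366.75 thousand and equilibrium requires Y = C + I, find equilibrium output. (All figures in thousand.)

MPC = (6602.5 − 5592.25)/(7714 − 6367) = 1010.25/1347 = 0.75
a = 5592.25 − 0.75(6367) = 817
Equilibrium: Y = 817 + 0.75Y + 1366.75
0.25Y = 2183.75, so Y = 2183.75/0.25 = 8735

Y = 8735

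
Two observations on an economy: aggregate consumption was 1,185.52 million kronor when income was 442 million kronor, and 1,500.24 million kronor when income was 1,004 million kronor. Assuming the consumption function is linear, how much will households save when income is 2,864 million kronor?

S = 322.16

MPC = (1500.24 − 1185.52)/(1004 − 442) = 314.72/562 = 0.56
a = 1185.52 − 0.56(442) = 1185.52 − 247.52 = 938
C = 938 + 0.56(2864) = 2541.84
S = 2864 − 2541.84 = 322.16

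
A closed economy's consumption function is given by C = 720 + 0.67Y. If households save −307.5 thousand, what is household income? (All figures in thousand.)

Y = 1250

S = Y − C = -720 + 0.33Y
-720 + 0.33Y = -307.5, so 0.33Y = 412.5 and Y = 1250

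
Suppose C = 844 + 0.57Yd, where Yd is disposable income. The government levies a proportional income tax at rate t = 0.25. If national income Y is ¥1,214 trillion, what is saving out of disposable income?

Yd = (1 − 0.25)(1214) = 0.75(1214) = 910.5
C = 844 + 0.57(910.5) = 844 + 518.985 = 1362.985
S = Yd − C = 910.5 − 1362.985 = -452.485

S = -452.485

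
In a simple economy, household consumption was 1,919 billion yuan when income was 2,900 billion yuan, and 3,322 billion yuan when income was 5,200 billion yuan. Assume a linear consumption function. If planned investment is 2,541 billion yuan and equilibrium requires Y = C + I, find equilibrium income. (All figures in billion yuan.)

MPC = (3322 − 1919)/(5200 − 2900) = 1403/2300 = 0.61
a = 1919 − 0.61(2900) = 150
Equilibrium: Y = 150 + 0.61Y + 2541
0.39Y = 2691, so Y = 2691/0.39 = 6900

Y = 6900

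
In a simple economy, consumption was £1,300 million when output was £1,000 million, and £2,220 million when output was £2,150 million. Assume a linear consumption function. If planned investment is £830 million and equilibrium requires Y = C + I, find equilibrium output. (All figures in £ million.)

MPC = (2220 − 1300)/(2150 − 1000) = 920/1150 = 0.8
a = 1300 − 0.8(1000) = 500
Equilibrium: Y = 500 + 0.8Y + 830
0.2Y = 1330, so Y = 1330/0.2 = 6650

Y = 6650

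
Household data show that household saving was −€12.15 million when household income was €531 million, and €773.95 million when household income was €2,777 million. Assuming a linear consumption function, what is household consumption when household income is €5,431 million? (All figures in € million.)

MPS = ΔS/ΔY = (773.95 − (-12.15))/(2777 − 531) = 786.1/2246 = 0.35
MPC = 1 − MPS = 0.65
Autonomous saving = -12.15 − 0.35(531) = -198, so a = 198
C = 198 + 0.65(5431) = 198 + 3530.15 = 3728.15

C = 3728.15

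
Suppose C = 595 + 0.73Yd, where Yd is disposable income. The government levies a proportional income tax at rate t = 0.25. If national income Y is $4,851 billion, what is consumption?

C = 3250.9225

Yd = (1 − 0.25)(4851) = 0.75(4851) = 3638.25
C = 595 + 0.73(3638.25) = 595 + 2655.9225 = 3250.9225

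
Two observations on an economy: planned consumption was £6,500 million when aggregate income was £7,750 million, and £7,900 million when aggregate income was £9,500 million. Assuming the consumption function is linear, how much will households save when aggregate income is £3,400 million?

MPC = (7900 − 6500)/(9500 − 7750) = 1400/1750 = 0.8
a = 6500 − 0.8(7750) = 6500 − 6200 = 300
C = 300 + 0.8(3400) = 3020
S = 3400 − 3020 = 380

S = 380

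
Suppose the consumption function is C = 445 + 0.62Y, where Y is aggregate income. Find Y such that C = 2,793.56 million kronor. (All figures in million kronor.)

445 + 0.62Y = 2793.56
0.62Y = 2348.56, so Y = 2348.56/0.62 = 3788

Y = 3788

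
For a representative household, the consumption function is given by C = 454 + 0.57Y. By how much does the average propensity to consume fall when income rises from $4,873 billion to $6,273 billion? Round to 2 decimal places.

ΔAPC = 0.02

At Y = 4873: C = 454 + 0.57(4873) = 3231.61, APC = 3231.61/4873 = 0.663
At Y = 6273: C = 4029.61, APC = 4029.61/6273 = 0.642
Fall in APC = 0.663 − 0.642 = 0.021 ≈ 0.02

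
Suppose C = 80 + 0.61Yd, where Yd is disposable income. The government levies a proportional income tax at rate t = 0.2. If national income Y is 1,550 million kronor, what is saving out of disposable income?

Yd = (1 − 0.2)(1550) = 0.8(1550) = 1240
C = 80 + 0.61(1240) = 80 + 756.4 = 836.4
S = Yd − C = 1240 − 836.4 = 403.6

S = 403.6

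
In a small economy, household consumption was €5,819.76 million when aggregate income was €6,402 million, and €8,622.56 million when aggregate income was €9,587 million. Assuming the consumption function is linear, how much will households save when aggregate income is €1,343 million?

S = -24.84

MPC = (8622.56 − 5819.76)/(9587 − 6402) = 2802.8/3185 = 0.88
a = 5819.76 − 0.88(6402) = 5819.76 − 5633.76 = 186
C = 186 + 0.88(1343) = 1367.84
S = 1343 − 1367.84 = -24.84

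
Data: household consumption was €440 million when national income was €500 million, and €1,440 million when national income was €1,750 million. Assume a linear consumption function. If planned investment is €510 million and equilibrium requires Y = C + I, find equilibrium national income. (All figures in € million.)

MPC = (1440 − 440)/(1750 − 500) = 1000/1250 = 0.8
a = 440 − 0.8(500) = 40
Equilibrium: Y = 40 + 0.8Y + 510
0.2Y = 550, so Y = 550/0.2 = 2750

Y = 2750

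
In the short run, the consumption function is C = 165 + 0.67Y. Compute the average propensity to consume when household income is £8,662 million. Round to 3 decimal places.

C = 165 + 0.67(8662) = 5968.54
APC = C/Y = 5968.54/8662 = 0.689

APC = 0.689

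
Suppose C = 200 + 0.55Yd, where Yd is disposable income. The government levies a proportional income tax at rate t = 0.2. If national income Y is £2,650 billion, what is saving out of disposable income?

S = 754

Yd = (1 − 0.2)(2650) = 0.8(2650) = 2120
C = 200 + 0.55(2120) = 200 + 1166 = 1366
S = Yd − C = 2120 − 1366 = 754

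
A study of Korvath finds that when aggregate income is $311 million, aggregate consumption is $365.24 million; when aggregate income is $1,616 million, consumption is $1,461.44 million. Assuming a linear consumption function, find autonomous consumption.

MPC = ΔC/ΔY = (1461.44 − 365.24)/(1616 − 311) = 1096.2/1305 = 0.84
a = C − MPC·Y = 365.24 − 0.84(311) = 365.24 − 261.24 = 104

a = 104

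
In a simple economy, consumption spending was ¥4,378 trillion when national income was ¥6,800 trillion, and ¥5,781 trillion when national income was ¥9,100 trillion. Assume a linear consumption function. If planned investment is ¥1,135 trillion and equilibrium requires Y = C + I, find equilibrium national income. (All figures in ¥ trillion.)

MPC = (5781 − 4378)/(9100 − 6800) = 1403/2300 = 0.61
a = 4378 − 0.61(6800) = 230
Equilibrium: Y = 230 + 0.61Y + 1135
0.39Y = 1365, so Y = 1365/0.39 = 3500

Y = 3500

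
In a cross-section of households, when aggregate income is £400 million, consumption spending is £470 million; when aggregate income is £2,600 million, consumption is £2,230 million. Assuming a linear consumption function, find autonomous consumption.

MPC = ΔC/ΔY = (2230 − 470)/(2600 − 400) = 1760/2200 = 0.8
a = C − MPC·Y = 470 − 0.8(400) = 470 − 320 = 150

a = 150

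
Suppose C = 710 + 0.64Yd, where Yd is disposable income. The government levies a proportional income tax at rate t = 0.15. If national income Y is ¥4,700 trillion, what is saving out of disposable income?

S = 728.2

Yd = (1 − 0.15)(4700) = 0.85(4700) = 3995
C = 710 + 0.64(3995) = 710 + 2556.8 = 3266.8
S = Yd − C = 3995 − 3266.8 = 728.2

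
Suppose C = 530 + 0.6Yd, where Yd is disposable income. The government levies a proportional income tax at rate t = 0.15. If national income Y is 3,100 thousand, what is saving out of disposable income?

S = 524

Yd = (1 − 0.15)(3100) = 0.85(3100) = 2635
C = 530 + 0.6(2635) = 530 + 1581 = 2111
S = Yd − C = 2635 − 2111 = 524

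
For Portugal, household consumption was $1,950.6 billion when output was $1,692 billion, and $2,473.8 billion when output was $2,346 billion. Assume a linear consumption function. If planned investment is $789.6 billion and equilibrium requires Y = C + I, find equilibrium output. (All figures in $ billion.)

MPC = (2473.8 − 1950.6)/(2346 − 1692) = 523.2/654 = 0.8
a = 1950.6 − 0.8(1692) = 597
Equilibrium: Y = 597 + 0.8Y + 789.6
0.2Y = 1386.6, so Y = 1386.6/0.2 = 6933

Y = 6933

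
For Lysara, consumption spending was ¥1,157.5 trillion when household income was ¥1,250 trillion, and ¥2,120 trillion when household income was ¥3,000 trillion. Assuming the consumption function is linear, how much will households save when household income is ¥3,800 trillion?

MPC = (2120 − 1157.5)/(3000 − 1250) = 962.5/1750 = 0.55
a = 1157.5 − 0.55(1250) = 1157.5 − 687.5 = 470
C = 470 + 0.55(3800) = 2560
S = 3800 − 2560 = 1240

S = 1240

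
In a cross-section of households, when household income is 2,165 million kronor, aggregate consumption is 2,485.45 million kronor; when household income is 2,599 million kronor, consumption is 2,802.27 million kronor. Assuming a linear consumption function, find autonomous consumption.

a = 905

MPC = ΔC/ΔY = (2802.27 − 2485.45)/(2599 − 2165) = 316.82/434 = 0.73
a = C − MPC·Y = 2485.45 − 0.73(2165) = 2485.45 − 1580.45 = 905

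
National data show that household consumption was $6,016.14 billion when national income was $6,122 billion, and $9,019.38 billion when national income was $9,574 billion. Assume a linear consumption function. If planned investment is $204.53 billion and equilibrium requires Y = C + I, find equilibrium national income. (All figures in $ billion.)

Y = 6881

MPC = (9019.38 − 6016.14)/(9574 − 6122) = 3003.24/3452 = 0.87
a = 6016.14 − 0.87(6122) = 690
Equilibrium: Y = 690 + 0.87Y + 204.53
0.13Y = 894.53, so Y = 894.53/0.13 = 6881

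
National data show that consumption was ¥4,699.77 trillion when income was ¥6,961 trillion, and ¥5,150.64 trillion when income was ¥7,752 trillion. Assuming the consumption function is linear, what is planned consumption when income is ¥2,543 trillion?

MPC = (5150.64 − 4699.77)/(7752 − 6961) = 450.87/791 = 0.57
a = 4699.77 − 0.57(6961) = 4699.77 − 3967.77 = 732
C = 732 + 0.57(2543) = 732 + 1449.51 = 2181.51

C = 2181.51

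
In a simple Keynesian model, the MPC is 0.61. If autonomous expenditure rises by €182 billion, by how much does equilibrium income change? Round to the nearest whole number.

ΔY ≈ 467

The multiplier is 1/(1 − MPC) = 1/0.39.
ΔY = 182/0.39 = 466.67 ≈ 467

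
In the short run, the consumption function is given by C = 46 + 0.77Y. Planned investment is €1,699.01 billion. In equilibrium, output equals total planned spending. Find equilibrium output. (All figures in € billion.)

Y = C + I = 46 + 0.77Y + 1699.01
Y − 0.77Y = 1745.01
0.23Y = 1745.01, so Y = 1745.01/0.23 = 7587

Y = 7587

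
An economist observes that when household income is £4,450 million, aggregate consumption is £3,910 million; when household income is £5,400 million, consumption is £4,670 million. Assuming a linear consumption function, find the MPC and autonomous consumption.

MPC = 0.8; a = 350

MPC = ΔC/ΔY = (4670 − 3910)/(5400 − 4450) = 760/950 = 0.8
a = C − MPC·Y = 3910 − 0.8(4450) = 3910 − 3560 = 350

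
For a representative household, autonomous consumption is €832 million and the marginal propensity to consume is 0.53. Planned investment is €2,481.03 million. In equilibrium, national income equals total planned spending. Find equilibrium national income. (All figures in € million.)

Y = 7049

Y = C + I = 832 + 0.53Y + 2481.03
Y − 0.53Y = 3313.03
0.47Y = 3313.03, so Y = 3313.03/0.47 = 7049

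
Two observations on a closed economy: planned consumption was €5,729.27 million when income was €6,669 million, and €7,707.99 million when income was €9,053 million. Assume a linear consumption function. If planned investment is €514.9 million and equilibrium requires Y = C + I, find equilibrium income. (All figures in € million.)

MPC = (7707.99 − 5729.27)/(9053 − 6669) = 1978.72/2384 = 0.83
a = 5729.27 − 0.83(6669) = 194
Equilibrium: Y = 194 + 0.83Y + 514.9
0.17Y = 708.9, so Y = 708.9/0.17 = 4170

Y = 4170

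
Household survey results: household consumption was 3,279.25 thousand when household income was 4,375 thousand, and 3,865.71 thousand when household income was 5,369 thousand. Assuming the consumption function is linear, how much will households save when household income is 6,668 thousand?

S = 2035.88

MPC = (3865.71 − 3279.25)/(5369 − 4375) = 586.46/994 = 0.59
a = 3279.25 − 0.59(4375) = 3279.25 − 2581.25 = 698
C = 698 + 0.59(6668) = 4632.12
S = 6668 − 4632.12 = 2035.88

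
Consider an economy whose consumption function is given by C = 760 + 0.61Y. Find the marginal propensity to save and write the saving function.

MPS = 1 − MPC = 1 − 0.61 = 0.39
S = Y − C = -760 + 0.39Y

MPS = 0.39; S = -760 + 0.39Y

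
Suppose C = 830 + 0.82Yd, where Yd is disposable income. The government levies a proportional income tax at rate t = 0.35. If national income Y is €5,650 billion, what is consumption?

Yd = (1 − 0.35)(5650) = 0.65(5650) = 3672.5
C = 830 + 0.82(3672.5) = 830 + 3011.45 = 3841.45

C = 3841.45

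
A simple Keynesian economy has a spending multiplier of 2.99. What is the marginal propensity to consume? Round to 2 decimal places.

MPC = 0.67

k = 1/(1 − MPC), so 1 − MPC = 1/k = 1/2.99 = 0.3344
MPC = 1 − 0.3344 = 0.67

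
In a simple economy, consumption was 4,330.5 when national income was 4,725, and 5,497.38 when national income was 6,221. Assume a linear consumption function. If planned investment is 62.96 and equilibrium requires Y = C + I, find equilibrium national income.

MPC = (5497.38 − 4330.5)/(6221 − 4725) = 1166.88/1496 = 0.78
a = 4330.5 − 0.78(4725) = 645
Equilibrium: Y = 645 + 0.78Y + 62.96
0.22Y = 707.96, so Y = 707.96/0.22 = 3218

Y = 3218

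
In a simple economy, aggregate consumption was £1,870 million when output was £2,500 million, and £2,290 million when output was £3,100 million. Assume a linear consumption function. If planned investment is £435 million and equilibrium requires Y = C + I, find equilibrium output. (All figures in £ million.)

Y = 1850

MPC = (2290 − 1870)/(3100 − 2500) = 420/600 = 0.7
a = 1870 − 0.7(2500) = 120
Equilibrium: Y = 120 + 0.7Y + 435
0.3Y = 555, so Y = 555/0.3 = 1850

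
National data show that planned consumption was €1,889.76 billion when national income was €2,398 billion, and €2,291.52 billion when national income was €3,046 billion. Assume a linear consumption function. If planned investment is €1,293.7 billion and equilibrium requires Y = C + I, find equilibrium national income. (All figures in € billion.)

Y = 4465

MPC = (2291.52 − 1889.76)/(3046 − 2398) = 401.76/648 = 0.62
a = 1889.76 − 0.62(2398) = 403
Equilibrium: Y = 403 + 0.62Y + 1293.7
0.38Y = 1696.7, so Y = 1696.7/0.38 = 4465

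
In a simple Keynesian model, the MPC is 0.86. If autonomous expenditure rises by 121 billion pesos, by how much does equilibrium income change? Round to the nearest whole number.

ΔY ≈ 864

The multiplier is 1/(1 − MPC) = 1/0.14.
ΔY = 121/0.14 = 864.29 ≈ 864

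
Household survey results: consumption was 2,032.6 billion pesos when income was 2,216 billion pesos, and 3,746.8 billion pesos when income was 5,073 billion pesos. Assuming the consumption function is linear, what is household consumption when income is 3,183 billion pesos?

MPC = (3746.8 − 2032.6)/(5073 − 2216) = 1714.2/2857 = 0.6
a = 2032.6 − 0.6(2216) = 2032.6 − 1329.6 = 703
C = 703 + 0.6(3183) = 703 + 1909.8 = 2612.8

C = 2612.8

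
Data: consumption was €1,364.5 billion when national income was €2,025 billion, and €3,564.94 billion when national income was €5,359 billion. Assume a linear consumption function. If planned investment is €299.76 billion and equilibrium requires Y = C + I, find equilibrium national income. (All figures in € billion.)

Y = 964

MPC = (3564.94 − 1364.5)/(5359 − 2025) = 2200.44/3334 = 0.66
a = 1364.5 − 0.66(2025) = 28
Equilibrium: Y = 28 + 0.66Y + 299.76
0.34Y = 327.76, so Y = 327.76/0.34 = 964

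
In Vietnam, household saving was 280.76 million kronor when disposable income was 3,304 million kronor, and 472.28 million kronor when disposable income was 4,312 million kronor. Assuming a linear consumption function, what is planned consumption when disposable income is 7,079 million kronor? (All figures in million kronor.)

MPS = ΔS/ΔY = (472.28 − 280.76)/(4312 − 3304) = 191.52/1008 = 0.19
MPC = 1 − MPS = 0.81
Autonomous saving = 280.76 − 0.19(3304) = -347, so a = 347
C = 347 + 0.81(7079) = 347 + 5733.99 = 6080.99

C = 6080.99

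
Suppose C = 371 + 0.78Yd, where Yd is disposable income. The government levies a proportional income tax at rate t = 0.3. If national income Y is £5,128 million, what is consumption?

Yd = (1 − 0.3)(5128) = 0.7(5128) = 3589.6
C = 371 + 0.78(3589.6) = 371 + 2799.888 = 3170.888

C = 3170.888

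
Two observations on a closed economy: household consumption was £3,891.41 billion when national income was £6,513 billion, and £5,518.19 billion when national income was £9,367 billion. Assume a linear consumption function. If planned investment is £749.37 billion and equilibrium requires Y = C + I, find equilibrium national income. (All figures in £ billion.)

Y = 2159

MPC = (5518.19 − 3891.41)/(9367 − 6513) = 1626.78/2854 = 0.57
a = 3891.41 − 0.57(6513) = 179
Equilibrium: Y = 179 + 0.57Y + 749.37
0.43Y = 928.37, so Y = 928.37/0.43 = 2159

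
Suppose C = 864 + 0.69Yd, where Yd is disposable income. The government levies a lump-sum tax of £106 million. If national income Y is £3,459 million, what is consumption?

Yd = Y − T = 3459 − 106 = 3353
C = 864 + 0.69(3353) = 864 + 2313.57 = 3177.57

C = 3177.57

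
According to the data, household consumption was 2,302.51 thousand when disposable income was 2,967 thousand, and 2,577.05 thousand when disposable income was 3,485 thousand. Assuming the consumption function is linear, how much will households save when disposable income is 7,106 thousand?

MPC = (2577.05 − 2302.51)/(3485 − 2967) = 274.54/518 = 0.53
a = 2302.51 − 0.53(2967) = 2302.51 − 1572.51 = 730
C = 730 + 0.53(7106) = 4496.18
S = 7106 − 4496.18 = 2609.82

S = 2609.82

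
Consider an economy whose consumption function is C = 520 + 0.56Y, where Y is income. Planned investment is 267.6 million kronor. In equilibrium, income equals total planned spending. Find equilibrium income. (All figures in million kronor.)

Y = C + I = 520 + 0.56Y + 267.6
Y − 0.56Y = 787.6
0.44Y = 787.6, so Y = 787.6/0.44 = 1790

Y = 1790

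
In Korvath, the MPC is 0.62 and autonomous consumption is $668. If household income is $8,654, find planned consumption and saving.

C = 6033.48; S = 2620.52

C = 668 + 0.62(8654) = 668 + 5365.48 = 6033.48
S = Y − C = 8654 − 6033.48 = 2620.52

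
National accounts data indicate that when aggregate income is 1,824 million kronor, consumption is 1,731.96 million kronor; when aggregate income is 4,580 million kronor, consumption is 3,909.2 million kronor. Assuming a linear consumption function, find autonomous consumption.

a = 291

MPC = ΔC/ΔY = (3909.2 − 1731.96)/(4580 − 1824) = 2177.24/2756 = 0.79
a = C − MPC·Y = 1731.96 − 0.79(1824) = 1731.96 − 1440.96 = 291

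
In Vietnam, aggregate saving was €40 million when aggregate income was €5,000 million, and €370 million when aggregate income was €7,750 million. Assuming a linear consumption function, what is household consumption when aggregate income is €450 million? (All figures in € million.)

MPS = ΔS/ΔY = (370 − 40)/(7750 − 5000) = 330/2750 = 0.12
MPC = 1 − MPS = 0.88
Autonomous saving = 40 − 0.12(5000) = -560, so a = 560
C = 560 + 0.88(450) = 560 + 396 = 956

C = 956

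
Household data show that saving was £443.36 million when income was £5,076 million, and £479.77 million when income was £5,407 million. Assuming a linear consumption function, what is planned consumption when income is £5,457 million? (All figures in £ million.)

C = 4971.73

MPS = ΔS/ΔY = (479.77 − 443.36)/(5407 − 5076) = 36.41/331 = 0.11
MPC = 1 − MPS = 0.89
Autonomous saving = 443.36 − 0.11(5076) = -115, so a = 115
C = 115 + 0.89(5457) = 115 + 4856.73 = 4971.73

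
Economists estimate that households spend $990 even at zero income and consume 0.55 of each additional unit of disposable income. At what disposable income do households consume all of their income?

At break-even, C = Y: 990 + 0.55Y = Y
0.45Y = 990, so Y = 990/0.45 = 2200

Y = 2200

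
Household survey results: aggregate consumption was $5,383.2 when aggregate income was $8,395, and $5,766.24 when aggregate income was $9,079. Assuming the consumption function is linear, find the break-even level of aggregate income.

MPC = (5766.24 − 5383.2)/(9079 − 8395) = 383.04/684 = 0.56
a = 5383.2 − 0.56(8395) = 5383.2 − 4701.2 = 682
Break-even: Y = a/(1−MPC) = 682/0.44 = 1550

Y = 1550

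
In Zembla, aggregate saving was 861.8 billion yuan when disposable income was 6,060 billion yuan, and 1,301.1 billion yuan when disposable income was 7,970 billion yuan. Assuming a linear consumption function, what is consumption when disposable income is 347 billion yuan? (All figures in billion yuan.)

MPS = ΔS/ΔY = (1301.1 − 861.8)/(7970 − 6060) = 439.3/1910 = 0.23
MPC = 1 − MPS = 0.77
Autonomous saving = 861.8 − 0.23(6060) = -532, so a = 532
C = 532 + 0.77(347) = 532 + 267.19 = 799.19

C = 799.19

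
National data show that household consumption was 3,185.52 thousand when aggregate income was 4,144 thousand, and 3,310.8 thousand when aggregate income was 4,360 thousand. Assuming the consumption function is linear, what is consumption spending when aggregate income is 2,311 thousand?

MPC = (3310.8 − 3185.52)/(4360 − 4144) = 125.28/216 = 0.58
a = 3185.52 − 0.58(4144) = 3185.52 − 2403.52 = 782
C = 782 + 0.58(2311) = 782 + 1340.38 = 2122.38

C = 2122.38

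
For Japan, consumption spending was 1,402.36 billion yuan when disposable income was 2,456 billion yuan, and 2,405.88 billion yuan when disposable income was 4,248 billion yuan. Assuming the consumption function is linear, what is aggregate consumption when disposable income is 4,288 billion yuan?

MPC = (2405.88 − 1402.36)/(4248 − 2456) = 1003.52/1792 = 0.56
a = 1402.36 − 0.56(2456) = 1402.36 − 1375.36 = 27
C = 27 + 0.56(4288) = 27 + 2401.28 = 2428.28

C = 2428.28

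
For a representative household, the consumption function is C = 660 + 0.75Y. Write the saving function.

S = Y − C = Y − (660 + 0.75Y) = -660 + (1 − 0.75)Y

S = -660 + 0.25Y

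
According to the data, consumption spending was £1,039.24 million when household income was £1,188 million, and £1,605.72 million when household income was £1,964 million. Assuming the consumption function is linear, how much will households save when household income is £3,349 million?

MPC = (1605.72 − 1039.24)/(1964 − 1188) = 566.48/776 = 0.73
a = 1039.24 − 0.73(1188) = 1039.24 − 867.24 = 172
C = 172 + 0.73(3349) = 2616.77
S = 3349 − 2616.77 = 732.23

S = 732.23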